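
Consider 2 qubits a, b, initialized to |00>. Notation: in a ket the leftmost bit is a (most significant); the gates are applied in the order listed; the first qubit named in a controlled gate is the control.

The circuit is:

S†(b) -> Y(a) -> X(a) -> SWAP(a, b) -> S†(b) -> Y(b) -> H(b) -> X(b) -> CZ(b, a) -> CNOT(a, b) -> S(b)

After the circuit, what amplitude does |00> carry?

|00> carries amplitude sqrt(2)/2 in the final state.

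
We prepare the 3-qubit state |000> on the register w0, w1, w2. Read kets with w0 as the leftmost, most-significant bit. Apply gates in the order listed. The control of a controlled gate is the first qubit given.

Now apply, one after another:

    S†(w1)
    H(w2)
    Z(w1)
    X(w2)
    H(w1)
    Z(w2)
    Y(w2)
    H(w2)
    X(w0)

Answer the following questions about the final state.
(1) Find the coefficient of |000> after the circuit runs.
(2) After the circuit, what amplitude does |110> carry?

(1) The final state's coefficient on |000> equals 0.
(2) The amplitude on |110> is sqrt(2)*I/2.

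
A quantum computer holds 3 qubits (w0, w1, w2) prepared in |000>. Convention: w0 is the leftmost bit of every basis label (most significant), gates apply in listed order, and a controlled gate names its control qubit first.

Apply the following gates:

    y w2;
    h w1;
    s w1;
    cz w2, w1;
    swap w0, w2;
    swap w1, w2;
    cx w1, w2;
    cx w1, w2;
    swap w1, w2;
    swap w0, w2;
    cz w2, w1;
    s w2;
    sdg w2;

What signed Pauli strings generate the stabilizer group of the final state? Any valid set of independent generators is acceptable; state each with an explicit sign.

One valid set of independent stabilizer generators is +IYI, +ZII, -IIZ (any independent generating set of the same group is equally correct). Key observation: the block from step 4 through step 11 cancels to the identity and can be dropped.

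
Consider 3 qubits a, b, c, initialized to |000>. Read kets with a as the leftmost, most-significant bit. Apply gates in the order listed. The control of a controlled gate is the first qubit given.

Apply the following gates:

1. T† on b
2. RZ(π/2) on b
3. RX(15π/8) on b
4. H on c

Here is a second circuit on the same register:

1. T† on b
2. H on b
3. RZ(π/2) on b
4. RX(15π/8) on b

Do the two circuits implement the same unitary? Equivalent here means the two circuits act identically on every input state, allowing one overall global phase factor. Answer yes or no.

No: there is an input state on which the two circuits produce genuinely different outputs (not merely differing by a phase).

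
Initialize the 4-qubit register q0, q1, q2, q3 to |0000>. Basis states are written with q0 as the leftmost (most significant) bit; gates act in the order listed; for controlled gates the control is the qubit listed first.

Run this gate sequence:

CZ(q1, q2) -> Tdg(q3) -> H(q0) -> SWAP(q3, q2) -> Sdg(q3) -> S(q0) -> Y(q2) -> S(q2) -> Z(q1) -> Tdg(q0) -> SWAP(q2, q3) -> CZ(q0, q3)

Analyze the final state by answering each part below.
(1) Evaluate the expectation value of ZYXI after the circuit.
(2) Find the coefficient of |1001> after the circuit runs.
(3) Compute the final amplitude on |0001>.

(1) In the final state, ZYXI has expectation 0.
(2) |1001> carries amplitude sqrt(2)*exp(I*pi/4)/2 in the final state.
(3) The final state's coefficient on |0001> equals -sqrt(2)/2.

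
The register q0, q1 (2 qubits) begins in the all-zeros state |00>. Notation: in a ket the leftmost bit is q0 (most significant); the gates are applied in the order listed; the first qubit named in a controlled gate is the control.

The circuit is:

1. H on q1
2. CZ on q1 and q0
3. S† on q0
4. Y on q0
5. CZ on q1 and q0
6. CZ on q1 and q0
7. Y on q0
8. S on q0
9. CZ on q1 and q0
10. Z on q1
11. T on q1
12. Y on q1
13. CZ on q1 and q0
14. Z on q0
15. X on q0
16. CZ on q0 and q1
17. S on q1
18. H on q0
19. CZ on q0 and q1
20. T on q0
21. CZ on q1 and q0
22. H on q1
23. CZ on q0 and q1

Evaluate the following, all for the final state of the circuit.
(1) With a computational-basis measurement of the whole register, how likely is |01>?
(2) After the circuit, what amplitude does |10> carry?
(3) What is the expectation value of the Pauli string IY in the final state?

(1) A full measurement returns |01> with probability sqrt(2)/8 + 1/4.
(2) The amplitude on |10> is sqrt(2)*(1 - exp(I*pi/4))/4.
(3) The expectation value of IY is 0.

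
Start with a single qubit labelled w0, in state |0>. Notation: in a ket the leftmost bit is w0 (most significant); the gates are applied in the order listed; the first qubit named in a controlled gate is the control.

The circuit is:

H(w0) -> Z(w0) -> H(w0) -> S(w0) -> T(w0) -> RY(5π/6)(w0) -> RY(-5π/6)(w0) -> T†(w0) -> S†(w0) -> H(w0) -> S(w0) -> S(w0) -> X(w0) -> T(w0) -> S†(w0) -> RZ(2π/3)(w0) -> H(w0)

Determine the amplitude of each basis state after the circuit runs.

After the circuit, the state carries amplitude -exp(2*I*pi/3)/2 + exp(I*pi/12)/2 on |0>, (-1 + exp(5*I*pi/12))*exp(2*I*pi/3)/2 on |1>. Key observation: steps 3-10 multiply out to the identity, so the circuit reduces to the remaining gates.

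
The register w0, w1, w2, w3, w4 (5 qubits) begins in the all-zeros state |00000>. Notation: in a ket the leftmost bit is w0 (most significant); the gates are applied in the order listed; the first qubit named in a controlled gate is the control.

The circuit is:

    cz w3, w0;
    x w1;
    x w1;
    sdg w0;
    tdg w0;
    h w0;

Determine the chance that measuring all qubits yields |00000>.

The probability of measuring |00000> is 1/2. Key observation: the block from step 2 through step 3 cancels to the identity and can be dropped.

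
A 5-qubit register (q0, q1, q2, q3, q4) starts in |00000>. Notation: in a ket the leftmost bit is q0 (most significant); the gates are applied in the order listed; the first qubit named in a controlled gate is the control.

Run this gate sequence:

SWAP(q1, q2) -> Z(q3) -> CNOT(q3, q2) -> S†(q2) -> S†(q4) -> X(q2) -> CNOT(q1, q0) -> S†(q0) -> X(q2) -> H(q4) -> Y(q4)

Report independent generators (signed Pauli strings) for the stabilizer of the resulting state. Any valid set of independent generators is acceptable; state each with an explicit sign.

The stabilizer group can be generated by -IIIIX, +ZIIII, +IZIII, +IIZII, +IIIZI, among other valid generating sets.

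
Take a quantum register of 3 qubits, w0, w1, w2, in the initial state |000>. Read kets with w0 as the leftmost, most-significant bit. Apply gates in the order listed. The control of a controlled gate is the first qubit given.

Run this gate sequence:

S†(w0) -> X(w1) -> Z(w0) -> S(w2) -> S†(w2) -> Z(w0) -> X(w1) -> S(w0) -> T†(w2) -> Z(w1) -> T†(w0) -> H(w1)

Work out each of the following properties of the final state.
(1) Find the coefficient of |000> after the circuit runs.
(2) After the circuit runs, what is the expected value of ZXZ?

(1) The amplitude on |000> is sqrt(2)/2.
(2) The expectation value of ZXZ is 1.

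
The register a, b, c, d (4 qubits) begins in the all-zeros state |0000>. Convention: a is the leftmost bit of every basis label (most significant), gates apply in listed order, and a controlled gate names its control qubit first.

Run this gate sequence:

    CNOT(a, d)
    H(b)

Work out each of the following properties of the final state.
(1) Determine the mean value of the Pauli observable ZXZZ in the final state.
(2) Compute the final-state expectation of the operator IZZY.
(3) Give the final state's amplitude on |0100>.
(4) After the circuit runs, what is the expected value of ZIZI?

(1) In the final state, ZXZZ has expectation 1.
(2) The expectation value of IZZY is 0.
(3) |0100> carries amplitude sqrt(2)/2 in the final state.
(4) The observable ZIZI averages to 1.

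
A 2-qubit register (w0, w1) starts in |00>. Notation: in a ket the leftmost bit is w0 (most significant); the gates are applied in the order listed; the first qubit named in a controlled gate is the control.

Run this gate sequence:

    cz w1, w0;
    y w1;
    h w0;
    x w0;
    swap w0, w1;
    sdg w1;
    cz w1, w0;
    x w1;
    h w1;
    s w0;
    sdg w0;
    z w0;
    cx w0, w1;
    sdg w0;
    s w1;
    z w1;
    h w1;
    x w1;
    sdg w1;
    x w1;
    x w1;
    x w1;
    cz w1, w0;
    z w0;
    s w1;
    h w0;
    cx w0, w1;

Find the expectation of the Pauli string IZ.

In the final state, IZ has expectation 0. Key observation: steps 10-11 multiply out to the identity, so the circuit reduces to the remaining gates.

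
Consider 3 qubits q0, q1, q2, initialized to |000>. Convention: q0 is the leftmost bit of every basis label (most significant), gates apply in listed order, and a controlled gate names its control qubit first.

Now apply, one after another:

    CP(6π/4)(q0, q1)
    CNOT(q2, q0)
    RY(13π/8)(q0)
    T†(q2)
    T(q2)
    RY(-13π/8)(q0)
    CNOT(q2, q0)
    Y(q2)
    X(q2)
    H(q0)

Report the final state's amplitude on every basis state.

The final amplitudes are sqrt(2)*I/2 on |000>, sqrt(2)*I/2 on |100>, and 0 on every other basis state. Key observation: steps 2-7 multiply out to the identity, so the circuit reduces to the remaining gates.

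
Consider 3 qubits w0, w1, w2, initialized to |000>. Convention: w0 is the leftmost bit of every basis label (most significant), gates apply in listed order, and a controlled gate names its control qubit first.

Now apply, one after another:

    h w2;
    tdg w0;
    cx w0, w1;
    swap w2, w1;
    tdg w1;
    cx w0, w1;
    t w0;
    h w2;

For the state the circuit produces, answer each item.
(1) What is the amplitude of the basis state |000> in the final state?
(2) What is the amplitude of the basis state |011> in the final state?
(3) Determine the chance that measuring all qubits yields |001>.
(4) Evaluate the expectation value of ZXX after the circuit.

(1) The final state's coefficient on |000> equals 1/2.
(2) The final state's coefficient on |011> equals -exp(3*I*pi/4)/2.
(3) The probability of measuring |001> is 1/4.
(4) The expectation value of ZXX is sqrt(2)/2.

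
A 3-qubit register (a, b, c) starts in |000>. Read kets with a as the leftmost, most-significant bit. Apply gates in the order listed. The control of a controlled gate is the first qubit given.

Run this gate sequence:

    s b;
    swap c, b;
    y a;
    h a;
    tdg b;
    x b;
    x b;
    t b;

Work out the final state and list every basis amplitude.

The final amplitudes are sqrt(2)*I/2 on |000>, -sqrt(2)*I/2 on |100>, and 0 on every other basis state.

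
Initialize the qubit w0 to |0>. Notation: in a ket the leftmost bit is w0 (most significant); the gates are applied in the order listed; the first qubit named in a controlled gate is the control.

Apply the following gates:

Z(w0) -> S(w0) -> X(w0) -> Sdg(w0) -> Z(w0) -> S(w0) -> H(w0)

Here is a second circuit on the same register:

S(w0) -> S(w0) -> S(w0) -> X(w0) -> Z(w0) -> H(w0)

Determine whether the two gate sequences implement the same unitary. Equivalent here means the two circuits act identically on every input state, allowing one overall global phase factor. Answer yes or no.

Yes: on every input state the two circuits agree up to one overall phase factor.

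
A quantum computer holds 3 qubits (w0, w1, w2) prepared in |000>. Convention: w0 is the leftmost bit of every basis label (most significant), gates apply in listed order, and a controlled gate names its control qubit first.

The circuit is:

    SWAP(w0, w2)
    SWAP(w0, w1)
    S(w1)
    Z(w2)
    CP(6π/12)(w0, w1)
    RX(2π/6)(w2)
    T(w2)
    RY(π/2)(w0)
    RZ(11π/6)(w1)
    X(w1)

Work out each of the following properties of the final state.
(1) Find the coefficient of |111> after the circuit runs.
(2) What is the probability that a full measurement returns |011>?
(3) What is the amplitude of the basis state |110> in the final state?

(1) The amplitude on |111> is sqrt(2)*exp(5*I*pi/6)/4.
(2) Outcome |011> occurs with probability 1/8.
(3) The amplitude on |110> is -sqrt(6)*exp(I*pi/12)/4.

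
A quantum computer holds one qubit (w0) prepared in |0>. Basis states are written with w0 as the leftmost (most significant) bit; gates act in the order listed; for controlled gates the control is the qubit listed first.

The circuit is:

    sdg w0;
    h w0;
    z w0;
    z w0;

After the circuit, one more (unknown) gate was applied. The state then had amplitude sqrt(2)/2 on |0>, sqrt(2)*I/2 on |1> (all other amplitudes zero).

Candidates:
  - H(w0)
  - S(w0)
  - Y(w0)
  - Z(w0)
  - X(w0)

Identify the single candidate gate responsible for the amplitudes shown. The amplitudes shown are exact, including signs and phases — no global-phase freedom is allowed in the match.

It was S(w0) that produced the state shown.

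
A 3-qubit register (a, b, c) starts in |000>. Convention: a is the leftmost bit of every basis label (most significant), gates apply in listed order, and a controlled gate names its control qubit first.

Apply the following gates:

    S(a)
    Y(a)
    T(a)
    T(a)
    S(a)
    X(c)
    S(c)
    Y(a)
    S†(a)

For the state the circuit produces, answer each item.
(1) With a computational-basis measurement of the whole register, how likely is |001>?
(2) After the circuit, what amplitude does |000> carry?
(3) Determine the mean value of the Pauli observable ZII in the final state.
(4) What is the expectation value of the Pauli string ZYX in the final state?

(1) Outcome |001> occurs with probability 1.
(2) The final state's coefficient on |000> equals 0.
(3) In the final state, ZII has expectation 1.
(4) The expectation value of ZYX is 0.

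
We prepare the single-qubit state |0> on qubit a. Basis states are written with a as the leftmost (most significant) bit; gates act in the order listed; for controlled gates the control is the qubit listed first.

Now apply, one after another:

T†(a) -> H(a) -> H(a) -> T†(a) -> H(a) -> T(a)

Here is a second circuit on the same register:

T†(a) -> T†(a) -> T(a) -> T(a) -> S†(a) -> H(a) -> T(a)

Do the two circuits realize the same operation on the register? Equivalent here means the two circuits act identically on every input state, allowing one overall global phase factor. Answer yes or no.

Yes — the two circuits implement the same unitary up to a global phase.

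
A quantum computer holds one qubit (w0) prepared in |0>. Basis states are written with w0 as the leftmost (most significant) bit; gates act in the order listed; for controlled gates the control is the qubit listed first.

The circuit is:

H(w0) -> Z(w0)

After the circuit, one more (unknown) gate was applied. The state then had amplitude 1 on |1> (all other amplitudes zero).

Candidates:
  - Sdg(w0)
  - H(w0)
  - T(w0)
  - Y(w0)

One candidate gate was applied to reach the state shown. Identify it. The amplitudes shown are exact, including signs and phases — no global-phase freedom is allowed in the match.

The unique candidate consistent with the amplitudes is H(w0).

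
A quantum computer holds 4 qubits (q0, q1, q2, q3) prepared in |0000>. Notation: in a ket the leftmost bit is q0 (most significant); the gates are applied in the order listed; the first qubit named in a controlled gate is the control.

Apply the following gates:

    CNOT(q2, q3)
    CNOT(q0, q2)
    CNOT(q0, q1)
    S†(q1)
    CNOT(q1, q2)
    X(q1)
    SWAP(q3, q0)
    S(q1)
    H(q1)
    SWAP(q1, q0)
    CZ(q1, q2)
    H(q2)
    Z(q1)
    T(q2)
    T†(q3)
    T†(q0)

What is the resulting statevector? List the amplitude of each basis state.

The final amplitudes are I/2 on |0000>, exp(3*I*pi/4)/2 on |0010>, -exp(I*pi/4)/2 on |1000>, -I/2 on |1010>, and 0 on every other basis state.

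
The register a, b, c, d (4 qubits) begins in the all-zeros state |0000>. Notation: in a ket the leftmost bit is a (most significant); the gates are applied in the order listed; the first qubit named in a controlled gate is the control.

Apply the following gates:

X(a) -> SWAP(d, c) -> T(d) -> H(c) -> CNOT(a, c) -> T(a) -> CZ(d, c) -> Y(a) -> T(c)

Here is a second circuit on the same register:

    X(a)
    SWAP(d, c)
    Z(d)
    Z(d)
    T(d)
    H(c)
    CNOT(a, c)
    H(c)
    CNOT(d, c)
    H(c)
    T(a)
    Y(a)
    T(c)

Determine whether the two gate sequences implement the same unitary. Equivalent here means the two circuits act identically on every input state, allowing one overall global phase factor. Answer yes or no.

Yes: on every input state the two circuits agree up to one overall phase factor.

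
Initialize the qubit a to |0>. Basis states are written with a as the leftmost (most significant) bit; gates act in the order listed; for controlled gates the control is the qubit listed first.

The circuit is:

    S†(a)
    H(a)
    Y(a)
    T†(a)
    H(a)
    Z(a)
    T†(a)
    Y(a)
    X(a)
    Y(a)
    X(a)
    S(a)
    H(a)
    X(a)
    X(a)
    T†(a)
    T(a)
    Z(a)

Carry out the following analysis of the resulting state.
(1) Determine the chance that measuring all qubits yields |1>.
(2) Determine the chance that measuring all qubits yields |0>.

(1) A full measurement returns |1> with probability 3/4.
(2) Outcome |0> occurs with probability 1/4.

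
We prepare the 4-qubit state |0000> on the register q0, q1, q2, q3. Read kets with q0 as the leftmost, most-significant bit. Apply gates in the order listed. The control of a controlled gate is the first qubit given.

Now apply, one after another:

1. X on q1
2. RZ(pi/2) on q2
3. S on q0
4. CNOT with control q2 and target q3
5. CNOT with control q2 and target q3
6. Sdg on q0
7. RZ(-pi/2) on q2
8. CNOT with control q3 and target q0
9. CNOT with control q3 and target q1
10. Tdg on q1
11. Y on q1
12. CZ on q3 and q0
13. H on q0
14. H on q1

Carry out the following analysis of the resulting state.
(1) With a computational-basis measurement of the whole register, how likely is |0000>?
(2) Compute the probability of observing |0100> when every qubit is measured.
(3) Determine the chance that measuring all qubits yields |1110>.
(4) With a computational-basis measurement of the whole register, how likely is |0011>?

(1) The probability of measuring |0000> is 1/4.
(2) The probability of measuring |0100> is 1/4.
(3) Outcome |1110> occurs with probability 0.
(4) Outcome |0011> occurs with probability 0.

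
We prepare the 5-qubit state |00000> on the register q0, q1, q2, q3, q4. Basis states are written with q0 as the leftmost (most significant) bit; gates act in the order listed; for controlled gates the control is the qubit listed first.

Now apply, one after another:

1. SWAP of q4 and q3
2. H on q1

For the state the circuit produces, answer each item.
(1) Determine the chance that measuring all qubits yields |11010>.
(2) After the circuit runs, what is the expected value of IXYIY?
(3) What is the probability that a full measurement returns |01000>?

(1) Outcome |11010> occurs with probability 0.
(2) The expectation value of IXYIY is 0.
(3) Outcome |01000> occurs with probability 1/2.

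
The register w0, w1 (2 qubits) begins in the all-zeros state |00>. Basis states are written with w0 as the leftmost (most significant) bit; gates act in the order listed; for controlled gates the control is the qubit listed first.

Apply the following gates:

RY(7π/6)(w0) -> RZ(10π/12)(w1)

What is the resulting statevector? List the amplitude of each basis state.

After the circuit, the state carries amplitude (-sqrt(2) + sqrt(6))*exp(7*I*pi/12)/4 on |00>, 0 on |01>, (-sqrt(6) - sqrt(2))*exp(7*I*pi/12)/4 on |10>, 0 on |11>.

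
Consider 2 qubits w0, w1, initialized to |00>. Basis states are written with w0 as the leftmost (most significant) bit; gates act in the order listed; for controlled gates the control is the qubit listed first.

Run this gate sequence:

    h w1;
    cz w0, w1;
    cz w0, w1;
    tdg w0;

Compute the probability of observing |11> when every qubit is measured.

A full measurement returns |11> with probability 0. Key observation: the block from step 2 through step 3 cancels to the identity and can be dropped.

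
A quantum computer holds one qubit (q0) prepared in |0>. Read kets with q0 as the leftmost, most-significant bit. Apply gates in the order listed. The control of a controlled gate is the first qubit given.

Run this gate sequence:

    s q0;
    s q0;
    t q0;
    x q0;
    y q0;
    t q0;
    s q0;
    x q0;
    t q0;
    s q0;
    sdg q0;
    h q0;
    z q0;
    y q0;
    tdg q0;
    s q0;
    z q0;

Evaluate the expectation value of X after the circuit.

The expectation value of X is sqrt(2)/2. Key observation: the block from step 10 through step 11 cancels to the identity and can be dropped.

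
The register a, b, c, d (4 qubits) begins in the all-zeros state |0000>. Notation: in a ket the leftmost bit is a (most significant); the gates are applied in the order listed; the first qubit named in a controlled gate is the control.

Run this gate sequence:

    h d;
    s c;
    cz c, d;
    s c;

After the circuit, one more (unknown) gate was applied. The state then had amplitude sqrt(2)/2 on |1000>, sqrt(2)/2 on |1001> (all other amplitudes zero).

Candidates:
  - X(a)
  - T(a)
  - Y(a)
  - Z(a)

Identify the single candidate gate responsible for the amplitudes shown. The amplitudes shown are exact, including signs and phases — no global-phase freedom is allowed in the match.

It was X(a) that produced the state shown.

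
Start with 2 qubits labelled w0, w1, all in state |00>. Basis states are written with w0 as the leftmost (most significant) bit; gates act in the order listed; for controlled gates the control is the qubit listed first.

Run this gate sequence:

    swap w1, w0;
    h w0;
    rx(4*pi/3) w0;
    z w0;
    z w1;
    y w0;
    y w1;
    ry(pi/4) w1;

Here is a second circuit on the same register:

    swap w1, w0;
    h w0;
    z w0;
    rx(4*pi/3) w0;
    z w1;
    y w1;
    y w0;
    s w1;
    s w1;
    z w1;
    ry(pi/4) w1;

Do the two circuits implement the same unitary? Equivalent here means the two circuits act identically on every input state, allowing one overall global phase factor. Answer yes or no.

No — the two circuits implement different unitaries, even allowing a global phase.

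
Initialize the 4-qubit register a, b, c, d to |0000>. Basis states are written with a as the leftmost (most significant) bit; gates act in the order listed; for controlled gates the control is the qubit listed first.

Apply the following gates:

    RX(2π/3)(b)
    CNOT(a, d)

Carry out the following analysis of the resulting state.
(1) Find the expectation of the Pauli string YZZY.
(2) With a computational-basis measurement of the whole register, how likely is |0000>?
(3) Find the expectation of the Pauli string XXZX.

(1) In the final state, YZZY has expectation 0.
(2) The probability of measuring |0000> is 1/4.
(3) In the final state, XXZX has expectation 0.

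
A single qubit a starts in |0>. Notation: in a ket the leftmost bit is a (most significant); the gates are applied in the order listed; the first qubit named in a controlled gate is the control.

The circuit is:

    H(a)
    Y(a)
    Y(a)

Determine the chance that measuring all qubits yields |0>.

A full measurement returns |0> with probability 1/2.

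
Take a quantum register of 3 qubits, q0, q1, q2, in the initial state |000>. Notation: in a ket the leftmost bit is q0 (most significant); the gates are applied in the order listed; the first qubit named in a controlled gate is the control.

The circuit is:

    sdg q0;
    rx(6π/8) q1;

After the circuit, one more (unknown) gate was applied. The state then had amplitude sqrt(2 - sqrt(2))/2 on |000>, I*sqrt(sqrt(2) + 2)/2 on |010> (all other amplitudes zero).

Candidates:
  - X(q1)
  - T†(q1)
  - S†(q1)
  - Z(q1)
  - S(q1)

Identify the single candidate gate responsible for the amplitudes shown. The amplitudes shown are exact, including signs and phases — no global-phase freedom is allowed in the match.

It was Z(q1) that produced the state shown.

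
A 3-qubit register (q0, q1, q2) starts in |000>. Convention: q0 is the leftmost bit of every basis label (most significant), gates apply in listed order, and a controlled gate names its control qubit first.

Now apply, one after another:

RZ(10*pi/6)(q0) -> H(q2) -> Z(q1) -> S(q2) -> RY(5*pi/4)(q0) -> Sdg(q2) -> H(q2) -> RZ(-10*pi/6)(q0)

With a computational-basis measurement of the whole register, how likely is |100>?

The probability of measuring |100> is sqrt(2)/4 + 1/2.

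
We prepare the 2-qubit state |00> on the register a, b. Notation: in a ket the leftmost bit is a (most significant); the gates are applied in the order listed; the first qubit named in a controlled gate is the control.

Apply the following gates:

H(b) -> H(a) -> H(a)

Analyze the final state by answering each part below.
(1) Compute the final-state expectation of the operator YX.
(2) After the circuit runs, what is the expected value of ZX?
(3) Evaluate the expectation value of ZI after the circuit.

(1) The expectation value of YX is 0.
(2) The observable ZX averages to 1.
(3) In the final state, ZI has expectation 1.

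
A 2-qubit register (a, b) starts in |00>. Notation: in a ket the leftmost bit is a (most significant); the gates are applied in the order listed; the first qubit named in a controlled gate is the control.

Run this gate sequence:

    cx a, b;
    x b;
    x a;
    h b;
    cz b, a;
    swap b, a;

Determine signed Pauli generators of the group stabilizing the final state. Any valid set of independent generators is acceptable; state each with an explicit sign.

The stabilizer group can be generated by +XI, -IZ, among other valid generating sets.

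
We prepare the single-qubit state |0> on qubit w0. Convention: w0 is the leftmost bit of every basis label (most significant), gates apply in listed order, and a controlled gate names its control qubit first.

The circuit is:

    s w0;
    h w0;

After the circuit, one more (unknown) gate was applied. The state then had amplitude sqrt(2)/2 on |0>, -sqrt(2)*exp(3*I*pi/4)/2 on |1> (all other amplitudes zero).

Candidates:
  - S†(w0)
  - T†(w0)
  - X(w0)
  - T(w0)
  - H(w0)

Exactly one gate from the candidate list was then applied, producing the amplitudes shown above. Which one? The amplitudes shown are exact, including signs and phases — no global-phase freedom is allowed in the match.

The unique candidate consistent with the amplitudes is T†(w0).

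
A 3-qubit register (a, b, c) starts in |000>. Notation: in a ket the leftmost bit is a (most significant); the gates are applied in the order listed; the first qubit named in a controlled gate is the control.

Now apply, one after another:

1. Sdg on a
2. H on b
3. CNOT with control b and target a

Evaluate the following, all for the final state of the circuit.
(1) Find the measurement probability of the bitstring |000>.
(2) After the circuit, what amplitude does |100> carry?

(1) Outcome |000> occurs with probability 1/2.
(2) The final state's coefficient on |100> equals 0.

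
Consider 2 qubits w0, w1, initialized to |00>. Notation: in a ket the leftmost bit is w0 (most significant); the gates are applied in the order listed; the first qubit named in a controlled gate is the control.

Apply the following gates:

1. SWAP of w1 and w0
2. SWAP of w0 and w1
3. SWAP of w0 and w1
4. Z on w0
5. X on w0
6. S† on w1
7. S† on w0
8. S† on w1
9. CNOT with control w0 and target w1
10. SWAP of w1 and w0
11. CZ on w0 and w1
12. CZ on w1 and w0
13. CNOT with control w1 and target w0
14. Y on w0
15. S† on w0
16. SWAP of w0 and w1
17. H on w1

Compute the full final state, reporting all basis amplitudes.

After the circuit, the state carries amplitude 0 on |00>, 0 on |01>, -sqrt(2)*I/2 on |10>, sqrt(2)*I/2 on |11>.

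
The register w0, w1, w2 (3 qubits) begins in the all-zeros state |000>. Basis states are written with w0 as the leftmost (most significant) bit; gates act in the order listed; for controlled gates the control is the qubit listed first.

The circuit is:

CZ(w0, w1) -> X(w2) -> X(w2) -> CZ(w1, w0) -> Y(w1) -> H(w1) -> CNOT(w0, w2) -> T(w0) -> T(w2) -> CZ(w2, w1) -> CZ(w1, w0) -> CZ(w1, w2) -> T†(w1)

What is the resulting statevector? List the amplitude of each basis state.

After the circuit, the state carries amplitude sqrt(2)*I/2 on |000>, -sqrt(2)*exp(I*pi/4)/2 on |010>, and 0 on every other basis state. Key observation: the block from step 2 through step 3 cancels to the identity and can be dropped.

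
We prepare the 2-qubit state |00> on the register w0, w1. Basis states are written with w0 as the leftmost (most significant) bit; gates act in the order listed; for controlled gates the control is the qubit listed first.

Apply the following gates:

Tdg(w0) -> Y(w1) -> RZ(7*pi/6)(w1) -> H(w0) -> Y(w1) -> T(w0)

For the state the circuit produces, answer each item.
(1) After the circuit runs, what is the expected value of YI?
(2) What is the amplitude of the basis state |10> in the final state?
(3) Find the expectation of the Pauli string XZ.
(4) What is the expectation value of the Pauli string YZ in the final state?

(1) In the final state, YI has expectation sqrt(2)/2.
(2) |10> carries amplitude sqrt(2)*exp(5*I*pi/6)/2 in the final state.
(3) The observable XZ averages to sqrt(2)/2.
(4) The observable YZ averages to sqrt(2)/2.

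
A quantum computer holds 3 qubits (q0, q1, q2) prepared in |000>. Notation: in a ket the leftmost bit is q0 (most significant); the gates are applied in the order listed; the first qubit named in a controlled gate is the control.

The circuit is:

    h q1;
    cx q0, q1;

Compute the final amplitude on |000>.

|000> carries amplitude sqrt(2)/2 in the final state.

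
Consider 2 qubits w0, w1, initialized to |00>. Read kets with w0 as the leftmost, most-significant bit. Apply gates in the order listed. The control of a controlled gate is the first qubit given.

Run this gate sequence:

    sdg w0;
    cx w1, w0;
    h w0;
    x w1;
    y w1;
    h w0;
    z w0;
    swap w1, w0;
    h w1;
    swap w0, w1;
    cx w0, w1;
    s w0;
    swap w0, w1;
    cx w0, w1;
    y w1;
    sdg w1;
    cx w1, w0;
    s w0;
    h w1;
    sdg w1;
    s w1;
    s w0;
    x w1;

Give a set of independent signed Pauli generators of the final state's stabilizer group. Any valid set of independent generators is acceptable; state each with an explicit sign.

One valid set of independent stabilizer generators is +YI, -IX (any independent generating set of the same group is equally correct).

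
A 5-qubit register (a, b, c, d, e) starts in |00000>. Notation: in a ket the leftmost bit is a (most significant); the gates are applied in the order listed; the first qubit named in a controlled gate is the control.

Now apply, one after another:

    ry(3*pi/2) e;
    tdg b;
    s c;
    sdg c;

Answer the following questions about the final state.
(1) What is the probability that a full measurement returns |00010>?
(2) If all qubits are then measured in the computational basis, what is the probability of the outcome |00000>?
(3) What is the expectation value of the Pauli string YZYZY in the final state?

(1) Outcome |00010> occurs with probability 0. Key observation: the block from step 3 through step 4 cancels to the identity and can be dropped.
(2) A full measurement returns |00000> with probability 1/2.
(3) The observable YZYZY averages to 0.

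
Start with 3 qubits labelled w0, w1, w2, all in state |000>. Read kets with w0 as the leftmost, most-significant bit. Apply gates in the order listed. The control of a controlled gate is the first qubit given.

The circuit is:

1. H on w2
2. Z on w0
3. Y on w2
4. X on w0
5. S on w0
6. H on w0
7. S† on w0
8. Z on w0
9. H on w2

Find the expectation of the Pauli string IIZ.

In the final state, IIZ has expectation -1.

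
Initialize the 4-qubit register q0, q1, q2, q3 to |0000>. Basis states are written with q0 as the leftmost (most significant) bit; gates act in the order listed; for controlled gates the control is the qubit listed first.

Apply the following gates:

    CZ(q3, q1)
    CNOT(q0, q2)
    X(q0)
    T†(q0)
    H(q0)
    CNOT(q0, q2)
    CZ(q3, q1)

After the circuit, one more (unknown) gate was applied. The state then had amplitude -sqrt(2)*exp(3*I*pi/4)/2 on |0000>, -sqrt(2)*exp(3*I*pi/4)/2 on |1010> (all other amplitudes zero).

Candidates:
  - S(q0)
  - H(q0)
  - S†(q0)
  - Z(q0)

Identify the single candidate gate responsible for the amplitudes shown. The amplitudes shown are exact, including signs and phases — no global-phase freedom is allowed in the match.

The unique candidate consistent with the amplitudes is Z(q0).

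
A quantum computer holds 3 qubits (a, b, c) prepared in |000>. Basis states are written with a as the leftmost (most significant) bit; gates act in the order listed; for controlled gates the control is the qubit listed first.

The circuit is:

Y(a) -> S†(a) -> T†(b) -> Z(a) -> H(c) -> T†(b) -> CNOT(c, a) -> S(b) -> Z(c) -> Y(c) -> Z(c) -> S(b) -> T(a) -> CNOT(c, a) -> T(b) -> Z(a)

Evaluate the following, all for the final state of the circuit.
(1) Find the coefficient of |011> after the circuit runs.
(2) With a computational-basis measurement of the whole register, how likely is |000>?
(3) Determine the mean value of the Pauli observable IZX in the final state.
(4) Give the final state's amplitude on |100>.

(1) The final state's coefficient on |011> equals 0.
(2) Outcome |000> occurs with probability 1/2.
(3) In the final state, IZX has expectation -sqrt(2)/2.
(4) The final state's coefficient on |100> equals 0.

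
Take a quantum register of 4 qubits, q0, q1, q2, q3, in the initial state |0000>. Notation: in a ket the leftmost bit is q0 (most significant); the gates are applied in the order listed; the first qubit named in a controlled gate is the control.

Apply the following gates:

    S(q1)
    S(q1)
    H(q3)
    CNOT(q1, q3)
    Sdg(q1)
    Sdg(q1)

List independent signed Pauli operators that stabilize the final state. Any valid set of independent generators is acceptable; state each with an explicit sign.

The final state is stabilized by the group generated by +IIIX, +ZIII, +IZII, +IIZI; other independent generating sets are equally valid.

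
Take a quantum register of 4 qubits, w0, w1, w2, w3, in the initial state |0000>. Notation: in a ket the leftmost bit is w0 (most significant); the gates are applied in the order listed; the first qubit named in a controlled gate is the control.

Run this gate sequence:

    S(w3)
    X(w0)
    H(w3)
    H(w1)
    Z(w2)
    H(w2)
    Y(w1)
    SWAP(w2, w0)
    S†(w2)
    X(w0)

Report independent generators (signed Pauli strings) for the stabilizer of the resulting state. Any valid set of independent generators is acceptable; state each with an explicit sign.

The stabilizer group can be generated by +XIII, -IXII, +IIIX, -IIZI, among other valid generating sets.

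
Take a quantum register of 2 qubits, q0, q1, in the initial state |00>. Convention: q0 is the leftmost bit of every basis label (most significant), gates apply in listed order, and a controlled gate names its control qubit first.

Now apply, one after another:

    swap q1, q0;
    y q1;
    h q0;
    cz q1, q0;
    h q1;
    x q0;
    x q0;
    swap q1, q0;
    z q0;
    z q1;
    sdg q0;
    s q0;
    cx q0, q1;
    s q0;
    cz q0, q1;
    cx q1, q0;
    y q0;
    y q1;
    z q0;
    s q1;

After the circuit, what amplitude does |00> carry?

The final state's coefficient on |00> equals -I/2.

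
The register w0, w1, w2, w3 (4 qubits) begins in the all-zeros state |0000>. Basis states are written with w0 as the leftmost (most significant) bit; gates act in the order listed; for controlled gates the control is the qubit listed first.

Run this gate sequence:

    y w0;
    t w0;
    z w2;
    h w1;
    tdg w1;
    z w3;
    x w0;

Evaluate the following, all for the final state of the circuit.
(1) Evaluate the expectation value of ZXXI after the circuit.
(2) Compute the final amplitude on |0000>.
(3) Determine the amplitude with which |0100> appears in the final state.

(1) The expectation value of ZXXI is 0.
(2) The final state's coefficient on |0000> equals sqrt(2)*exp(3*I*pi/4)/2.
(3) |0100> carries amplitude sqrt(2)*I/2 in the final state.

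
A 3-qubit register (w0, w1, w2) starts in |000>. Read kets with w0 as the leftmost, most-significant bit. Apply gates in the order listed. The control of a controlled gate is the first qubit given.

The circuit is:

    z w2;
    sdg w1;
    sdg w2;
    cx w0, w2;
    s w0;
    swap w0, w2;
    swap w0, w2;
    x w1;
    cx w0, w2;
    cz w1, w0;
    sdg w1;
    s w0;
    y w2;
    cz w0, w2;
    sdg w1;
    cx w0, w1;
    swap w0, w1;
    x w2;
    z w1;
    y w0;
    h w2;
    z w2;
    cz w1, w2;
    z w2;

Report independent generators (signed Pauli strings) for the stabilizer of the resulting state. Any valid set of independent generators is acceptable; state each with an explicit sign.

The stabilizer group can be generated by +IIX, +ZII, +IZI, among other valid generating sets.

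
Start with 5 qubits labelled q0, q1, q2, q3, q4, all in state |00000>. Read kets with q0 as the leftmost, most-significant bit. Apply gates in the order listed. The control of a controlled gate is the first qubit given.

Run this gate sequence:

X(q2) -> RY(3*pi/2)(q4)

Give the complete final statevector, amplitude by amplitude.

After the circuit, the state carries amplitude -sqrt(2)/2 on |00100>, sqrt(2)/2 on |00101>, and 0 on every other basis state.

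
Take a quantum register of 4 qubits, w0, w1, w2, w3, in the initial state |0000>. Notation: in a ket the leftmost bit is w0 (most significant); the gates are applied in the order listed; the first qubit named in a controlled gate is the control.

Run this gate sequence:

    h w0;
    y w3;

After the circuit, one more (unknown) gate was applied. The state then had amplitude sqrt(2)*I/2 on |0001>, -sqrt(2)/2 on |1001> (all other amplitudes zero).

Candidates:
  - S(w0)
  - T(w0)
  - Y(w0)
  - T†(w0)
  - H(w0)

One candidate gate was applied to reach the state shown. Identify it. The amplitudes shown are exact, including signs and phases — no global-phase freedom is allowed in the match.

It was S(w0) that produced the state shown.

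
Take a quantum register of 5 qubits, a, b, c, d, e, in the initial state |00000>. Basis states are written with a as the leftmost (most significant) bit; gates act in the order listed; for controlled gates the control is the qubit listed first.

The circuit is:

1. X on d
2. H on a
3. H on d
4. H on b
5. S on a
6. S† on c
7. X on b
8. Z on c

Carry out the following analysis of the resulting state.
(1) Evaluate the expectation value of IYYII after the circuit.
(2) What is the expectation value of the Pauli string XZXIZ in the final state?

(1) The observable IYYII averages to 0.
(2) The expectation value of XZXIZ is 0.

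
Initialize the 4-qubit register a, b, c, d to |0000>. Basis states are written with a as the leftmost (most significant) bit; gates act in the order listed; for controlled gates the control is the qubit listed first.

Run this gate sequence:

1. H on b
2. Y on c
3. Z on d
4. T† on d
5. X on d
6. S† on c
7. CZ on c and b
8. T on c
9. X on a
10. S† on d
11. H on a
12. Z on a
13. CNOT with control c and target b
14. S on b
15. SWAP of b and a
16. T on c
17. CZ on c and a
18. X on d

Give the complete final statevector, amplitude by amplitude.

After the circuit, the state carries amplitude -1/2 on |0010>, -1/2 on |0110>, -I/2 on |1010>, -I/2 on |1110>, and 0 on every other basis state.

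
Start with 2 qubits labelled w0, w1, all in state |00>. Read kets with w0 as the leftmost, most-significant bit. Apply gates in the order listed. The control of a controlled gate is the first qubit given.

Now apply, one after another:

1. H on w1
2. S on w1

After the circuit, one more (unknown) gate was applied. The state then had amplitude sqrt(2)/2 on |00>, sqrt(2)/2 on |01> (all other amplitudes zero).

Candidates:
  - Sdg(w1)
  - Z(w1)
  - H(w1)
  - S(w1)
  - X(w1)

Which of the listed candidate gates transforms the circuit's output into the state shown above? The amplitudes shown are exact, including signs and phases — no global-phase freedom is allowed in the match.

The unique candidate consistent with the amplitudes is Sdg(w1).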